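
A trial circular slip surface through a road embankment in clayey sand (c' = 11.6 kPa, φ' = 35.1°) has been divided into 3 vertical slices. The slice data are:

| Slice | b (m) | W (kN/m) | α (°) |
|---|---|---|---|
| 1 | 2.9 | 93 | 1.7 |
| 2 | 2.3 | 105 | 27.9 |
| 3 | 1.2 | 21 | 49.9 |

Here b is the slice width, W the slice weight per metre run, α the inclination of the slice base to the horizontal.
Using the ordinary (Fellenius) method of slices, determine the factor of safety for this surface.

FS = 3.32

Ordinary method of slices: FS = Σ[c'·Δl_i + (W_i cosα_i)·tanφ'] / Σ W_i sinα_i, with Δl_i = b_i / cosα_i.
Slice 1: Δl = 2.9/cos1.7° = 2.901 m; N'_1 = 93·cos1.7° = 93.0; c'Δl = 33.65; W sinα = 2.8
Slice 2: Δl = 2.3/cos27.9° = 2.602 m; N'_2 = 105·cos27.9° = 92.8; c'Δl = 30.19; W sinα = 49.1
Slice 3: Δl = 1.2/cos49.9° = 1.863 m; N'_3 = 21·cos49.9° = 13.5; c'Δl = 21.61; W sinα = 16.1
Σc'Δl = 85.5 kN/m; ΣN' = 199.3 kN/m; ΣW sinα = 68.0 kN/m
Resisting = 85.5 + 199.3·tan35.1° = 85.5 + 140.1 = 225.5 kN/m
FS = 225.5 / 68.0 = 3.319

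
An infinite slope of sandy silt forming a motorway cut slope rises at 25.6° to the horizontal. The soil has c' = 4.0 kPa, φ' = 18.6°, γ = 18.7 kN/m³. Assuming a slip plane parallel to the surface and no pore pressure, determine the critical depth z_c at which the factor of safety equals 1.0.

Setting FS = 1.00 in FS = [c' + γz cos²β tanφ'] / [γz sinβ cosβ] and solving for z:
z = c' / [γ cosβ (FS·sinβ − cosβ·tanφ')]
  = 4.0 / [18.7·cos25.6°·(1.00·sin25.6° − cos25.6°·tan18.6°)]
  = 4.0 / [18.7·0.9018·(1.00·0.4321 − 0.9018·0.3365)]
  = 4.0 / 2.1685 = 1.845 m

z_c = 1.84 m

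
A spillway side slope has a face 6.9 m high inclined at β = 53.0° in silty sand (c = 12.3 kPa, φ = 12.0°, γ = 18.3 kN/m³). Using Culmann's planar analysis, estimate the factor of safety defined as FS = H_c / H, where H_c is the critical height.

H_c = (4c/γ) · sinβ cosφ / [1 − cos(β − φ)]
    = (4·12.3/18.3) · sin53.0°·cos12.0° / [1 − cos41.0°]
    = 2.689 · 0.7812 / 0.2453 = 8.56 m
FS = H_c / H = 8.56 / 6.9 = 1.241

FS = 1.24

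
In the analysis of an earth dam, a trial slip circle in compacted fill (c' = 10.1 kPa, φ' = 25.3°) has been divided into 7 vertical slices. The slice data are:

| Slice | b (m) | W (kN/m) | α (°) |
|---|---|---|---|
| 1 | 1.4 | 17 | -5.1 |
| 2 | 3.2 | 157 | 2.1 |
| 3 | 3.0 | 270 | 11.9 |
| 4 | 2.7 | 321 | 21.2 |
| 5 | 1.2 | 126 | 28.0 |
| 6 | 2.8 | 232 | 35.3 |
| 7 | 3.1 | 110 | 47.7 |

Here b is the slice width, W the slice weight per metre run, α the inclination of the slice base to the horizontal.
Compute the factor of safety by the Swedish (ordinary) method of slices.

FS = 1.61

Ordinary method of slices: FS = Σ[c'·Δl_i + (W_i cosα_i)·tanφ'] / Σ W_i sinα_i, with Δl_i = b_i / cosα_i.
Slice 1: Δl = 1.4/cos(-5.1°) = 1.406 m; N'_1 = 17·cos(-5.1°) = 16.9; c'Δl = 14.20; W sinα = -1.5
Slice 2: Δl = 3.2/cos2.1° = 3.202 m; N'_2 = 157·cos2.1° = 156.9; c'Δl = 32.34; W sinα = 5.8
Slice 3: Δl = 3.0/cos11.9° = 3.066 m; N'_3 = 270·cos11.9° = 264.2; c'Δl = 30.97; W sinα = 55.7
Slice 4: Δl = 2.7/cos21.2° = 2.896 m; N'_4 = 321·cos21.2° = 299.3; c'Δl = 29.25; W sinα = 116.1
Slice 5: Δl = 1.2/cos28.0° = 1.359 m; N'_5 = 126·cos28.0° = 111.3; c'Δl = 13.73; W sinα = 59.2
Slice 6: Δl = 2.8/cos35.3° = 3.431 m; N'_6 = 232·cos35.3° = 189.3; c'Δl = 34.65; W sinα = 134.1
Slice 7: Δl = 3.1/cos47.7° = 4.606 m; N'_7 = 110·cos47.7° = 74.0; c'Δl = 46.52; W sinα = 81.4
Σc'Δl = 201.7 kN/m; ΣN' = 1111.9 kN/m; ΣW sinα = 450.6 kN/m
Resisting = 201.7 + 1111.9·tan25.3° = 201.7 + 525.6 = 727.3 kN/m
FS = 727.3 / 450.6 = 1.614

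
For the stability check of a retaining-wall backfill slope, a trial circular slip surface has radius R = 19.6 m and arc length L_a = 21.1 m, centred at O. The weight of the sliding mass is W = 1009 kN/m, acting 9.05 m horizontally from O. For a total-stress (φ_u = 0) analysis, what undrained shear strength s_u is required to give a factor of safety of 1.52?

s_u = 33.6 kPa

FS = s_u·L_a·R / (W·d), so s_u = FS·W·d / (L_a·R).
s_u = 1.52·1009·9.05 / (21.10·19.6) = 13879.8 / 413.56 = 33.56 kPa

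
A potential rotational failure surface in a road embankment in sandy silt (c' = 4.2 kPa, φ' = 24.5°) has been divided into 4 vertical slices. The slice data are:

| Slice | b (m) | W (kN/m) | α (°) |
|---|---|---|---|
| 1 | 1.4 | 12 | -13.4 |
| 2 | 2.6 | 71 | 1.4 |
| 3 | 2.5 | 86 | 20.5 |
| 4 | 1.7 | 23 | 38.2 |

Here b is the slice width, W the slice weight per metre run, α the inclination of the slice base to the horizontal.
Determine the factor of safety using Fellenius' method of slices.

Ordinary method of slices: FS = Σ[c'·Δl_i + (W_i cosα_i)·tanφ'] / Σ W_i sinα_i, with Δl_i = b_i / cosα_i.
Slice 1: Δl = 1.4/cos(-13.4°) = 1.439 m; N'_1 = 12·cos(-13.4°) = 11.7; c'Δl = 6.04; W sinα = -2.8
Slice 2: Δl = 2.6/cos1.4° = 2.601 m; N'_2 = 71·cos1.4° = 71.0; c'Δl = 10.92; W sinα = 1.7
Slice 3: Δl = 2.5/cos20.5° = 2.669 m; N'_3 = 86·cos20.5° = 80.6; c'Δl = 11.21; W sinα = 30.1
Slice 4: Δl = 1.7/cos38.2° = 2.163 m; N'_4 = 23·cos38.2° = 18.1; c'Δl = 9.09; W sinα = 14.2
Σc'Δl = 37.3 kN/m; ΣN' = 181.3 kN/m; ΣW sinα = 43.3 kN/m
Resisting = 37.3 + 181.3·tan24.5° = 37.3 + 82.6 = 119.9 kN/m
FS = 119.9 / 43.3 = 2.769

FS = 2.77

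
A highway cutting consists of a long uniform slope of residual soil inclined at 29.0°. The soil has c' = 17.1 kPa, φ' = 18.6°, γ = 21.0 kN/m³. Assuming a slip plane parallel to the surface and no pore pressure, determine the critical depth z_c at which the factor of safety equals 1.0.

Setting FS = 1.00 in FS = [c' + γz cos²β tanφ'] / [γz sinβ cosβ] and solving for z:
z = c' / [γ cosβ (FS·sinβ − cosβ·tanφ')]
  = 17.1 / [21.0·cos29.0°·(1.00·sin29.0° − cos29.0°·tan18.6°)]
  = 17.1 / [21.0·0.8746·(1.00·0.4848 − 0.8746·0.3365)]
  = 17.1 / 3.4983 = 4.888 m

z_c = 4.89 m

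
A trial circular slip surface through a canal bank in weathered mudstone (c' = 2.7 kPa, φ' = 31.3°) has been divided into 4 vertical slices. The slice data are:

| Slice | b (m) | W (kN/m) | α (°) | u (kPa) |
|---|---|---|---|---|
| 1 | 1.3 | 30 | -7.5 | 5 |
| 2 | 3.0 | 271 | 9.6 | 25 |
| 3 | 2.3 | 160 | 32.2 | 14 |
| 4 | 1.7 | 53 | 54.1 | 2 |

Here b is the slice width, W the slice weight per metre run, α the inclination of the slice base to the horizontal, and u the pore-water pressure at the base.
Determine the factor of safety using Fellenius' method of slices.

Ordinary method of slices: FS = Σ[c'·Δl_i + (W_i cosα_i − u_i·Δl_i)·tanφ'] / Σ W_i sinα_i, with Δl_i = b_i / cosα_i.
Slice 1: Δl = 1.3/cos(-7.5°) = 1.311 m; N'_1 = 30·cos(-7.5°) − 5·1.311 = 23.2; c'Δl = 3.54; W sinα = -3.9
Slice 2: Δl = 3.0/cos9.6° = 3.043 m; N'_2 = 271·cos9.6° − 25·3.043 = 191.1; c'Δl = 8.22; W sinα = 45.2
Slice 3: Δl = 2.3/cos32.2° = 2.718 m; N'_3 = 160·cos32.2° − 14·2.718 = 97.3; c'Δl = 7.34; W sinα = 85.3
Slice 4: Δl = 1.7/cos54.1° = 2.899 m; N'_4 = 53·cos54.1° − 2·2.899 = 25.3; c'Δl = 7.83; W sinα = 42.9
Σc'Δl = 26.9 kN/m; ΣN' = 336.9 kN/m; ΣW sinα = 169.5 kN/m
Resisting = 26.9 + 336.9·tan31.3° = 26.9 + 204.9 = 231.8 kN/m
FS = 231.8 / 169.5 = 1.368

FS = 1.37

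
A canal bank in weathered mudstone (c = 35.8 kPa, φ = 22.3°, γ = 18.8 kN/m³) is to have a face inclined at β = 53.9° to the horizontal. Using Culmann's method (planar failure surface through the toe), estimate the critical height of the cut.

H_c = 38.40 m

Culmann's analysis gives the critical failure plane at α_cr = (β + φ)/2 = (53.9 + 22.3)/2 = 38.1°, and the critical height
H_c = (4c/γ) · sinβ cosφ / [1 − cos(β − φ)]
    = (4·35.8/18.8) · sin53.9°·cos22.3° / [1 − cos(31.6°)]
    = 7.617 · 0.8080·0.9252 / [1 − 0.8517]
    = 7.617 · 0.7476 / 0.1483
    = 38.40 m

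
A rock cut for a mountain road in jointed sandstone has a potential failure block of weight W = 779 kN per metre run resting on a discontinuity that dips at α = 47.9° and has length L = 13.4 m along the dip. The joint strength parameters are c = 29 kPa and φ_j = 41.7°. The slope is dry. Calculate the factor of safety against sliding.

Resolving the block weight along and normal to the plane and applying the Mohr–Coulomb strength on the joint:
N' = W cosα = 779·cos47.9° = 522.3 kN/m
Driving force T = W sinα = 779·sin47.9° = 578.0 kN/m
Resisting force R = c·L + N'·tanφ_j = 29·13.4 + 522.3·tan41.7° = 388.6 + 465.3 = 853.9 kN/m
FS = R / T = 853.9 / 578.0 = 1.477

FS = 1.48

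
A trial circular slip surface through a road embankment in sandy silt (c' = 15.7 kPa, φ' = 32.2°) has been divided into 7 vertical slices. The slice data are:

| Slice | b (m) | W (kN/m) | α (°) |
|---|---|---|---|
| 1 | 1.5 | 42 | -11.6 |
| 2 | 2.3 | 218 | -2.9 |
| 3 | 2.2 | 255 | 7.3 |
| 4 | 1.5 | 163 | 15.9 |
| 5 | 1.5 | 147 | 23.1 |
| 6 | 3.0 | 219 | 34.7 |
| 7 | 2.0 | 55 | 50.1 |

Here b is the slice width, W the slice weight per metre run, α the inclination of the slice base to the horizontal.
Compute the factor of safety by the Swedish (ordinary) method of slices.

Ordinary method of slices: FS = Σ[c'·Δl_i + (W_i cosα_i)·tanφ'] / Σ W_i sinα_i, with Δl_i = b_i / cosα_i.
Slice 1: Δl = 1.5/cos(-11.6°) = 1.531 m; N'_1 = 42·cos(-11.6°) = 41.1; c'Δl = 24.04; W sinα = -8.4
Slice 2: Δl = 2.3/cos(-2.9°) = 2.303 m; N'_2 = 218·cos(-2.9°) = 217.7; c'Δl = 36.16; W sinα = -11.0
Slice 3: Δl = 2.2/cos7.3° = 2.218 m; N'_3 = 255·cos7.3° = 252.9; c'Δl = 34.82; W sinα = 32.4
Slice 4: Δl = 1.5/cos15.9° = 1.560 m; N'_4 = 163·cos15.9° = 156.8; c'Δl = 24.49; W sinα = 44.7
Slice 5: Δl = 1.5/cos23.1° = 1.631 m; N'_5 = 147·cos23.1° = 135.2; c'Δl = 25.60; W sinα = 57.7
Slice 6: Δl = 3.0/cos34.7° = 3.649 m; N'_6 = 219·cos34.7° = 180.0; c'Δl = 57.29; W sinα = 124.7
Slice 7: Δl = 2.0/cos50.1° = 3.118 m; N'_7 = 55·cos50.1° = 35.3; c'Δl = 48.95; W sinα = 42.2
Σc'Δl = 251.4 kN/m; ΣN' = 1019.1 kN/m; ΣW sinα = 282.1 kN/m
Resisting = 251.4 + 1019.1·tan32.2° = 251.4 + 641.8 = 893.1 kN/m
FS = 893.1 / 282.1 = 3.166

FS = 3.17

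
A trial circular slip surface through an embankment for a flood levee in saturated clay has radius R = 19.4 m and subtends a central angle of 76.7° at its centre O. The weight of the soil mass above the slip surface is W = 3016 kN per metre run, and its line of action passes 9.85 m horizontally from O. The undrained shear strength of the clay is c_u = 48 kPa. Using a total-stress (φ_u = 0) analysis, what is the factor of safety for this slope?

Taking moments about the centre O, the resisting moment is provided by the undrained shear strength acting along the arc:
Arc length L_a = R·θ = 19.4·(76.7°·π/180) = 19.4·1.3387 = 25.97 m
M_R = c_u·L_a·R = 48·25.97·19.4 = 24183.4 kN·m/m
M_D = W·d = 3016·9.85 = 29707.6 kN·m/m
FS = M_R / M_D = 24183.4 / 29707.6 = 0.814

FS = 0.81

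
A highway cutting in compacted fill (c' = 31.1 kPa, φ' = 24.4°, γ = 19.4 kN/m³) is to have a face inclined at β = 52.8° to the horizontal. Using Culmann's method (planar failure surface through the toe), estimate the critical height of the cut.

H_c = 38.65 m

Culmann's analysis gives the critical failure plane at α_cr = (β + φ')/2 = (52.8 + 24.4)/2 = 38.6°, and the critical height
H_c = (4c'/γ) · sinβ cosφ' / [1 − cos(β − φ')]
    = (4·31.1/19.4) · sin52.8°·cos24.4° / [1 − cos(28.4°)]
    = 6.412 · 0.7965·0.9107 / [1 − 0.8796]
    = 6.412 · 0.7254 / 0.1204
    = 38.65 m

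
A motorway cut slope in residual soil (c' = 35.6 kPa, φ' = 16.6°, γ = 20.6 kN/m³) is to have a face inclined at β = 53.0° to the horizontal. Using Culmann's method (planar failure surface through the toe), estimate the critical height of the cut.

H_c = 27.12 m

Culmann's analysis gives the critical failure plane at α_cr = (β + φ')/2 = (53.0 + 16.6)/2 = 34.8°, and the critical height
H_c = (4c'/γ) · sinβ cosφ' / [1 − cos(β − φ')]
    = (4·35.6/20.6) · sin53.0°·cos16.6° / [1 − cos(36.4°)]
    = 6.913 · 0.7986·0.9583 / [1 − 0.8049]
    = 6.913 · 0.7654 / 0.1951
    = 27.12 m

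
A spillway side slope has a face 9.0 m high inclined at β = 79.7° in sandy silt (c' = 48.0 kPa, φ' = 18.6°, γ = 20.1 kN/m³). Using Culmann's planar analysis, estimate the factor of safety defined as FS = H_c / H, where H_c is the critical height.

H_c = (4c'/γ) · sinβ cosφ' / [1 − cos(β − φ')]
    = (4·48.0/20.1) · sin79.7°·cos18.6° / [1 − cos61.1°]
    = 9.552 · 0.9325 / 0.5167 = 17.24 m
FS = H_c / H = 17.24 / 9.0 = 1.915

FS = 1.92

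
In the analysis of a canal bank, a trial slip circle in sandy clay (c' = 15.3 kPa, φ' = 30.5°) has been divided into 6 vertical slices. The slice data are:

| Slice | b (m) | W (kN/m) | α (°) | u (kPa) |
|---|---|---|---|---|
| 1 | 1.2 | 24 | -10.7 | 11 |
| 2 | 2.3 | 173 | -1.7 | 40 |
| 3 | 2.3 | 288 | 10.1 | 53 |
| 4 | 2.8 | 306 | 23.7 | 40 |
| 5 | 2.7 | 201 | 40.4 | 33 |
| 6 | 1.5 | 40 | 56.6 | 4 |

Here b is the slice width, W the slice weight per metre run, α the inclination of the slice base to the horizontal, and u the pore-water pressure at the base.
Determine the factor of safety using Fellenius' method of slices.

FS = 1.53

Ordinary method of slices: FS = Σ[c'·Δl_i + (W_i cosα_i − u_i·Δl_i)·tanφ'] / Σ W_i sinα_i, with Δl_i = b_i / cosα_i.
Slice 1: Δl = 1.2/cos(-10.7°) = 1.221 m; N'_1 = 24·cos(-10.7°) − 11·1.221 = 10.1; c'Δl = 18.68; W sinα = -4.5
Slice 2: Δl = 2.3/cos(-1.7°) = 2.301 m; N'_2 = 173·cos(-1.7°) − 40·2.301 = 80.9; c'Δl = 35.21; W sinα = -5.1
Slice 3: Δl = 2.3/cos10.1° = 2.336 m; N'_3 = 288·cos10.1° − 53·2.336 = 159.7; c'Δl = 35.74; W sinα = 50.5
Slice 4: Δl = 2.8/cos23.7° = 3.058 m; N'_4 = 306·cos23.7° − 40·3.058 = 157.9; c'Δl = 46.79; W sinα = 123.0
Slice 5: Δl = 2.7/cos40.4° = 3.545 m; N'_5 = 201·cos40.4° − 33·3.545 = 36.1; c'Δl = 54.25; W sinα = 130.3
Slice 6: Δl = 1.5/cos56.6° = 2.725 m; N'_6 = 40·cos56.6° − 4·2.725 = 11.1; c'Δl = 41.69; W sinα = 33.4
Σc'Δl = 232.4 kN/m; ΣN' = 455.8 kN/m; ΣW sinα = 327.6 kN/m
Resisting = 232.4 + 455.8·tan30.5° = 232.4 + 268.5 = 500.9 kN/m
FS = 500.9 / 327.6 = 1.529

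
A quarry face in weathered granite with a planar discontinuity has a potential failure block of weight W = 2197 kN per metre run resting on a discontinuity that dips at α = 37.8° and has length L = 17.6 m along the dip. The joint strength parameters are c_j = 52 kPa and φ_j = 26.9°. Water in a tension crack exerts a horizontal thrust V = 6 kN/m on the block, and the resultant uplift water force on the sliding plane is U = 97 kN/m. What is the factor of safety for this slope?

Resolving the block weight along and normal to the plane and applying the Mohr–Coulomb strength on the joint:
N' = W cosα − U − V sinα = 2197·cos37.8° − 97 − 6·sin37.8° = 1635.3 kN/m
Driving force T = W sinα + V cosα = 2197·sin37.8° + 6·cos37.8° = 1351.3 kN/m
Resisting force R = c_j·L + N'·tanφ_j = 52·17.6 + 1635.3·tan26.9° = 915.2 + 829.6 = 1744.8 kN/m
FS = R / T = 1744.8 / 1351.3 = 1.291

FS = 1.29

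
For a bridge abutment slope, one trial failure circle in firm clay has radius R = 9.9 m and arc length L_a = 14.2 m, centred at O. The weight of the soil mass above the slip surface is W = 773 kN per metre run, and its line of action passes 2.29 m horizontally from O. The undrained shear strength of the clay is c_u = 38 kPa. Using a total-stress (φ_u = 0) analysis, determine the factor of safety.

FS = 3.02

Taking moments about the centre O, the resisting moment is provided by the undrained shear strength acting along the arc:
M_R = c_u·L_a·R = 38·14.20·9.9 = 5342.0 kN·m/m
M_D = W·d = 773·2.29 = 1770.2 kN·m/m
FS = M_R / M_D = 5342.0 / 1770.2 = 3.018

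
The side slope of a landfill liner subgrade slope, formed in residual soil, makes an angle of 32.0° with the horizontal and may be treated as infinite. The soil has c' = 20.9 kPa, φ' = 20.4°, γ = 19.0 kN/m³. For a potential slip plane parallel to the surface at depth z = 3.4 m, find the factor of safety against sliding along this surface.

For an infinite slope with a slip plane parallel to the surface (no pore pressure): FS = [c' + γz cos²β tanφ'] / [γz sinβ cosβ].
γz = 19.0·3.4 = 64.60 kN/m²
Numerator = 20.9 + 64.60·cos²32.0°·tan20.4° = 20.9 + 64.60·0.7192·0.3719 = 38.178 kPa
Denominator = 64.60·sin32.0°·cos32.0° = 64.60·0.5299·0.8480 = 29.031 kPa
FS = 38.178 / 29.031 = 1.315

FS = 1.32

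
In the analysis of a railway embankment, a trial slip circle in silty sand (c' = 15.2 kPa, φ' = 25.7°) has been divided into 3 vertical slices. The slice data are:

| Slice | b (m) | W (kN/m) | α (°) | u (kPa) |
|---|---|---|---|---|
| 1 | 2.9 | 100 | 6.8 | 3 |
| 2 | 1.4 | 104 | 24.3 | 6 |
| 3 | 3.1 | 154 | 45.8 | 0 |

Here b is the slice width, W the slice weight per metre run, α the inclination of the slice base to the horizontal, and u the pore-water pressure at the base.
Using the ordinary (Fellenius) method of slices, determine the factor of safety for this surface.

FS = 1.65

Ordinary method of slices: FS = Σ[c'·Δl_i + (W_i cosα_i − u_i·Δl_i)·tanφ'] / Σ W_i sinα_i, with Δl_i = b_i / cosα_i.
Slice 1: Δl = 2.9/cos6.8° = 2.921 m; N'_1 = 100·cos6.8° − 3·2.921 = 90.5; c'Δl = 44.39; W sinα = 11.8
Slice 2: Δl = 1.4/cos24.3° = 1.536 m; N'_2 = 104·cos24.3° − 6·1.536 = 85.6; c'Δl = 23.35; W sinα = 42.8
Slice 3: Δl = 3.1/cos45.8° = 4.447 m; N'_3 = 154·cos45.8° − 0·4.447 = 107.4; c'Δl = 67.59; W sinα = 110.4
Σc'Δl = 135.3 kN/m; ΣN' = 283.5 kN/m; ΣW sinα = 165.0 kN/m
Resisting = 135.3 + 283.5·tan25.7° = 135.3 + 136.4 = 271.8 kN/m
FS = 271.8 / 165.0 = 1.647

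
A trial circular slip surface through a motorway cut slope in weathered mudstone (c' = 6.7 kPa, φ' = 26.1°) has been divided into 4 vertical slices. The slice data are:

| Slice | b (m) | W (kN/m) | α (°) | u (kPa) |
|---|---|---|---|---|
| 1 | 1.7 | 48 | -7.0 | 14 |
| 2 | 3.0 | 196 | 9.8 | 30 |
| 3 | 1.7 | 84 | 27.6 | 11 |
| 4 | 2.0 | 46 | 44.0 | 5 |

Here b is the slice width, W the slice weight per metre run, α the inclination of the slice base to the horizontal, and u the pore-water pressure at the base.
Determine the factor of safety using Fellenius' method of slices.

Ordinary method of slices: FS = Σ[c'·Δl_i + (W_i cosα_i − u_i·Δl_i)·tanφ'] / Σ W_i sinα_i, with Δl_i = b_i / cosα_i.
Slice 1: Δl = 1.7/cos(-7.0°) = 1.713 m; N'_1 = 48·cos(-7.0°) − 14·1.713 = 23.7; c'Δl = 11.48; W sinα = -5.8
Slice 2: Δl = 3.0/cos9.8° = 3.044 m; N'_2 = 196·cos9.8° − 30·3.044 = 101.8; c'Δl = 20.40; W sinα = 33.4
Slice 3: Δl = 1.7/cos27.6° = 1.918 m; N'_3 = 84·cos27.6° − 11·1.918 = 53.3; c'Δl = 12.85; W sinα = 38.9
Slice 4: Δl = 2.0/cos44.0° = 2.780 m; N'_4 = 46·cos44.0° − 5·2.780 = 19.2; c'Δl = 18.63; W sinα = 32.0
Σc'Δl = 63.4 kN/m; ΣN' = 198.0 kN/m; ΣW sinα = 98.4 kN/m
Resisting = 63.4 + 198.0·tan26.1° = 63.4 + 97.0 = 160.4 kN/m
FS = 160.4 / 98.4 = 1.630

FS = 1.63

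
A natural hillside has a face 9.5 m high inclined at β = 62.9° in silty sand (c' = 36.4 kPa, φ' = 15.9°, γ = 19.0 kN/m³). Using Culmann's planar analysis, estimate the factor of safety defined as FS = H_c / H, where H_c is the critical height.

H_c = (4c'/γ) · sinβ cosφ' / [1 − cos(β − φ')]
    = (4·36.4/19.0) · sin62.9°·cos15.9° / [1 − cos47.0°]
    = 7.663 · 0.8562 / 0.3180 = 20.63 m
FS = H_c / H = 20.63 / 9.5 = 2.172

FS = 2.17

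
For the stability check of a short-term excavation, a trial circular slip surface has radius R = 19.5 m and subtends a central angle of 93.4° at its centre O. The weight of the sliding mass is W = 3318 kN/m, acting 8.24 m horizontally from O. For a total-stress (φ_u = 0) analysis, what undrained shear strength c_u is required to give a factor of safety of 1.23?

c_u = 54.3 kPa

FS = c_u·L_a·R / (W·d), so c_u = FS·W·d / (L_a·R).
Arc length L_a = R·θ = 19.5·(93.4°·π/180) = 19.5·1.6301 = 31.79 m
c_u = 1.23·3318·8.24 / (31.79·19.5) = 33628.6 / 619.86 = 54.25 kPa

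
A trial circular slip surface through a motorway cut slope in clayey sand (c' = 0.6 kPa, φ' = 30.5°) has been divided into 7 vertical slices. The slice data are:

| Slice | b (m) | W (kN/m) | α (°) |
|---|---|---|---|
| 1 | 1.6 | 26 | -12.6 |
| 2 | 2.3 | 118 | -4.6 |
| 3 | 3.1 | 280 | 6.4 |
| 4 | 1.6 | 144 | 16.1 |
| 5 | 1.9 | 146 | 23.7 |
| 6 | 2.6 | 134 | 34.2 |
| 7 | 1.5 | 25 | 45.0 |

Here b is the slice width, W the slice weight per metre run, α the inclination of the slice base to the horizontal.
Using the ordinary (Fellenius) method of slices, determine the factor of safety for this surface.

Ordinary method of slices: FS = Σ[c'·Δl_i + (W_i cosα_i)·tanφ'] / Σ W_i sinα_i, with Δl_i = b_i / cosα_i.
Slice 1: Δl = 1.6/cos(-12.6°) = 1.639 m; N'_1 = 26·cos(-12.6°) = 25.4; c'Δl = 0.98; W sinα = -5.7
Slice 2: Δl = 2.3/cos(-4.6°) = 2.307 m; N'_2 = 118·cos(-4.6°) = 117.6; c'Δl = 1.38; W sinα = -9.5
Slice 3: Δl = 3.1/cos6.4° = 3.119 m; N'_3 = 280·cos6.4° = 278.3; c'Δl = 1.87; W sinα = 31.2
Slice 4: Δl = 1.6/cos16.1° = 1.665 m; N'_4 = 144·cos16.1° = 138.4; c'Δl = 1.00; W sinα = 39.9
Slice 5: Δl = 1.9/cos23.7° = 2.075 m; N'_5 = 146·cos23.7° = 133.7; c'Δl = 1.25; W sinα = 58.7
Slice 6: Δl = 2.6/cos34.2° = 3.144 m; N'_6 = 134·cos34.2° = 110.8; c'Δl = 1.89; W sinα = 75.3
Slice 7: Δl = 1.5/cos45.0° = 2.121 m; N'_7 = 25·cos45.0° = 17.7; c'Δl = 1.27; W sinα = 17.7
Σc'Δl = 9.6 kN/m; ΣN' = 821.8 kN/m; ΣW sinα = 207.7 kN/m
Resisting = 9.6 + 821.8·tan30.5° = 9.6 + 484.1 = 493.7 kN/m
FS = 493.7 / 207.7 = 2.377

FS = 2.38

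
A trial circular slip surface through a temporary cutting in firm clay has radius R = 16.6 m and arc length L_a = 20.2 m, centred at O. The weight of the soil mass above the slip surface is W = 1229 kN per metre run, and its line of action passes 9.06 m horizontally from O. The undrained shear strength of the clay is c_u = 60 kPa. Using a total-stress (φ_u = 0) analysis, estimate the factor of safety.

FS = 1.81

Taking moments about the centre O, the resisting moment is provided by the undrained shear strength acting along the arc:
M_R = c_u·L_a·R = 60·20.20·16.6 = 20119.2 kN·m/m
M_D = W·d = 1229·9.06 = 11134.7 kN·m/m
FS = M_R / M_D = 20119.2 / 11134.7 = 1.807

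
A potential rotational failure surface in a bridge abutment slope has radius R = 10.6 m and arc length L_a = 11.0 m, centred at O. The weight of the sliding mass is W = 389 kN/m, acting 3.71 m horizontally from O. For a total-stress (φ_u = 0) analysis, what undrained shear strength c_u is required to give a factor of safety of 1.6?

c_u = 19.8 kPa

FS = c_u·L_a·R / (W·d), so c_u = FS·W·d / (L_a·R).
c_u = 1.6·389·3.71 / (11.00·10.6) = 2309.1 / 116.60 = 19.80 kPa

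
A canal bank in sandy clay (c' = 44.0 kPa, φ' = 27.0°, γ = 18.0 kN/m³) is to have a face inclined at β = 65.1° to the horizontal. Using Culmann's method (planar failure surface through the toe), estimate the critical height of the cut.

Culmann's analysis gives the critical failure plane at α_cr = (β + φ')/2 = (65.1 + 27.0)/2 = 46.0°, and the critical height
H_c = (4c'/γ) · sinβ cosφ' / [1 − cos(β − φ')]
    = (4·44.0/18.0) · sin65.1°·cos27.0° / [1 − cos(38.1°)]
    = 9.778 · 0.9070·0.8910 / [1 − 0.7869]
    = 9.778 · 0.8082 / 0.2131
    = 37.09 m

H_c = 37.09 m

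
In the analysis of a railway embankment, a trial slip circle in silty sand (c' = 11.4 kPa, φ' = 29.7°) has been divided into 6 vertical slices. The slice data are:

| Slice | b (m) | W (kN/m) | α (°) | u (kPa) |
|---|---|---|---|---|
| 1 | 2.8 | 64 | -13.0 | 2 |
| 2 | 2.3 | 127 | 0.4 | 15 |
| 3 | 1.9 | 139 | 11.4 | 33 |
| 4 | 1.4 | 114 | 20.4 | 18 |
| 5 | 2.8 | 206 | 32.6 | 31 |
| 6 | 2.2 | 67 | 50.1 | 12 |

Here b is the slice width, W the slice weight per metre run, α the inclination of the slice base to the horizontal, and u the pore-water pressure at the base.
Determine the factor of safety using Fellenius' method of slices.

FS = 1.80

Ordinary method of slices: FS = Σ[c'·Δl_i + (W_i cosα_i − u_i·Δl_i)·tanφ'] / Σ W_i sinα_i, with Δl_i = b_i / cosα_i.
Slice 1: Δl = 2.8/cos(-13.0°) = 2.874 m; N'_1 = 64·cos(-13.0°) − 2·2.874 = 56.6; c'Δl = 32.76; W sinα = -14.4
Slice 2: Δl = 2.3/cos0.4° = 2.300 m; N'_2 = 127·cos0.4° − 15·2.300 = 92.5; c'Δl = 26.22; W sinα = 0.9
Slice 3: Δl = 1.9/cos11.4° = 1.938 m; N'_3 = 139·cos11.4° − 33·1.938 = 72.3; c'Δl = 22.10; W sinα = 27.5
Slice 4: Δl = 1.4/cos20.4° = 1.494 m; N'_4 = 114·cos20.4° − 18·1.494 = 80.0; c'Δl = 17.03; W sinα = 39.7
Slice 5: Δl = 2.8/cos32.6° = 3.324 m; N'_5 = 206·cos32.6° − 31·3.324 = 70.5; c'Δl = 37.89; W sinα = 111.0
Slice 6: Δl = 2.2/cos50.1° = 3.430 m; N'_6 = 67·cos50.1° − 12·3.430 = 1.8; c'Δl = 39.10; W sinα = 51.4
Σc'Δl = 175.1 kN/m; ΣN' = 373.7 kN/m; ΣW sinα = 216.1 kN/m
Resisting = 175.1 + 373.7·tan29.7° = 175.1 + 213.2 = 388.2 kN/m
FS = 388.2 / 216.1 = 1.797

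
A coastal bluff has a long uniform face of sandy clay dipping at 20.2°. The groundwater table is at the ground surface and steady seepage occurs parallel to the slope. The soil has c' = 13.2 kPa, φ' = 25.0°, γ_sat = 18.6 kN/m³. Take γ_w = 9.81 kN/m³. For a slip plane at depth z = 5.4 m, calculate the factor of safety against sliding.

FS = 1.00

With seepage parallel to the slope and the water table at the surface, the effective normal stress on the slip plane uses the buoyant unit weight γ' = γ_sat − γ_w while the driving shear stress uses γ_sat:
FS = [c' + γ' z cos²β tanφ'] / [γ_sat z sinβ cosβ]
γ' = 18.6 − 9.81 = 8.79 kN/m³
Numerator = 13.2 + 8.79·5.4·cos²20.2°·tan25.0° = 13.2 + 8.79·5.4·0.8808·0.4663 = 32.695 kPa
Denominator = 18.6·5.4·sin20.2°·cos20.2° = 18.6·5.4·0.3453·0.9385 = 32.549 kPa
FS = 32.695 / 32.549 = 1.004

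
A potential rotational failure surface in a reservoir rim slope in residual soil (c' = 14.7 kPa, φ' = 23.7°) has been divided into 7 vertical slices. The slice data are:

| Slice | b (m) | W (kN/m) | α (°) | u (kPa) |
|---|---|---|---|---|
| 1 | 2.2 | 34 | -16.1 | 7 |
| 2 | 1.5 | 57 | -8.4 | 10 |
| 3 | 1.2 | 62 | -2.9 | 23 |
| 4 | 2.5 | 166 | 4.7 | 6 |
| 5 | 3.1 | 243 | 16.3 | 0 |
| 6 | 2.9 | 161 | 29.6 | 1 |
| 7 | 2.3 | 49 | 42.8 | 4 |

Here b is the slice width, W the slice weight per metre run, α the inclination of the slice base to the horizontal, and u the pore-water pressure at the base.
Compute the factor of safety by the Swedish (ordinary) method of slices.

FS = 3.06

Ordinary method of slices: FS = Σ[c'·Δl_i + (W_i cosα_i − u_i·Δl_i)·tanφ'] / Σ W_i sinα_i, with Δl_i = b_i / cosα_i.
Slice 1: Δl = 2.2/cos(-16.1°) = 2.290 m; N'_1 = 34·cos(-16.1°) − 7·2.290 = 16.6; c'Δl = 33.66; W sinα = -9.4
Slice 2: Δl = 1.5/cos(-8.4°) = 1.516 m; N'_2 = 57·cos(-8.4°) − 10·1.516 = 41.2; c'Δl = 22.29; W sinα = -8.3
Slice 3: Δl = 1.2/cos(-2.9°) = 1.202 m; N'_3 = 62·cos(-2.9°) − 23·1.202 = 34.3; c'Δl = 17.66; W sinα = -3.1
Slice 4: Δl = 2.5/cos4.7° = 2.508 m; N'_4 = 166·cos4.7° − 6·2.508 = 150.4; c'Δl = 36.87; W sinα = 13.6
Slice 5: Δl = 3.1/cos16.3° = 3.230 m; N'_5 = 243·cos16.3° − 0·3.230 = 233.2; c'Δl = 47.48; W sinα = 68.2
Slice 6: Δl = 2.9/cos29.6° = 3.335 m; N'_6 = 161·cos29.6° − 1·3.335 = 136.7; c'Δl = 49.03; W sinα = 79.5
Slice 7: Δl = 2.3/cos42.8° = 3.135 m; N'_7 = 49·cos42.8° − 4·3.135 = 23.4; c'Δl = 46.08; W sinα = 33.3
Σc'Δl = 253.1 kN/m; ΣN' = 635.8 kN/m; ΣW sinα = 173.7 kN/m
Resisting = 253.1 + 635.8·tan23.7° = 253.1 + 279.1 = 532.2 kN/m
FS = 532.2 / 173.7 = 3.063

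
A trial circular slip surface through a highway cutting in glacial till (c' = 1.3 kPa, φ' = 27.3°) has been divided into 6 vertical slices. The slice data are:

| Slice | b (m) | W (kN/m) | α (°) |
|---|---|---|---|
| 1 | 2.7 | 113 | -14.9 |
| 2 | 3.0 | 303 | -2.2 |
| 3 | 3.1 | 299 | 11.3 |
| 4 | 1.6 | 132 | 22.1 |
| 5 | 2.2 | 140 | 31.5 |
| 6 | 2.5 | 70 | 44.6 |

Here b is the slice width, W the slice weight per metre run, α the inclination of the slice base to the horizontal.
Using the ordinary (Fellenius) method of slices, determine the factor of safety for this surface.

Ordinary method of slices: FS = Σ[c'·Δl_i + (W_i cosα_i)·tanφ'] / Σ W_i sinα_i, with Δl_i = b_i / cosα_i.
Slice 1: Δl = 2.7/cos(-14.9°) = 2.794 m; N'_1 = 113·cos(-14.9°) = 109.2; c'Δl = 3.63; W sinα = -29.1
Slice 2: Δl = 3.0/cos(-2.2°) = 3.002 m; N'_2 = 303·cos(-2.2°) = 302.8; c'Δl = 3.90; W sinα = -11.6
Slice 3: Δl = 3.1/cos11.3° = 3.161 m; N'_3 = 299·cos11.3° = 293.2; c'Δl = 4.11; W sinα = 58.6
Slice 4: Δl = 1.6/cos22.1° = 1.727 m; N'_4 = 132·cos22.1° = 122.3; c'Δl = 2.24; W sinα = 49.7
Slice 5: Δl = 2.2/cos31.5° = 2.580 m; N'_5 = 140·cos31.5° = 119.4; c'Δl = 3.35; W sinα = 73.1
Slice 6: Δl = 2.5/cos44.6° = 3.511 m; N'_6 = 70·cos44.6° = 49.8; c'Δl = 4.56; W sinα = 49.2
Σc'Δl = 21.8 kN/m; ΣN' = 996.7 kN/m; ΣW sinα = 189.9 kN/m
Resisting = 21.8 + 996.7·tan27.3° = 21.8 + 514.4 = 536.2 kN/m
FS = 536.2 / 189.9 = 2.824

FS = 2.82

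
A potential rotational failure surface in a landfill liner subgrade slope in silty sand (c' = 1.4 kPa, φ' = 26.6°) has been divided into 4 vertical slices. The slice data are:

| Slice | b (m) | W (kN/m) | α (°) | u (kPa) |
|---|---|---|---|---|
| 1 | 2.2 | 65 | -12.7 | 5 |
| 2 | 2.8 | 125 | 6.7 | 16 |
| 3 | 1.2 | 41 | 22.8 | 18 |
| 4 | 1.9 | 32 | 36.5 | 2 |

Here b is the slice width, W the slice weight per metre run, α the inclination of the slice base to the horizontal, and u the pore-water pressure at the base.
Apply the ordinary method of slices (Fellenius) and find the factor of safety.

FS = 2.72

Ordinary method of slices: FS = Σ[c'·Δl_i + (W_i cosα_i − u_i·Δl_i)·tanφ'] / Σ W_i sinα_i, with Δl_i = b_i / cosα_i.
Slice 1: Δl = 2.2/cos(-12.7°) = 2.255 m; N'_1 = 65·cos(-12.7°) − 5·2.255 = 52.1; c'Δl = 3.16; W sinα = -14.3
Slice 2: Δl = 2.8/cos6.7° = 2.819 m; N'_2 = 125·cos6.7° − 16·2.819 = 79.0; c'Δl = 3.95; W sinα = 14.6
Slice 3: Δl = 1.2/cos22.8° = 1.302 m; N'_3 = 41·cos22.8° − 18·1.302 = 14.4; c'Δl = 1.82; W sinα = 15.9
Slice 4: Δl = 1.9/cos36.5° = 2.364 m; N'_4 = 32·cos36.5° − 2·2.364 = 21.0; c'Δl = 3.31; W sinα = 19.0
Σc'Δl = 12.2 kN/m; ΣN' = 166.5 kN/m; ΣW sinα = 35.2 kN/m
Resisting = 12.2 + 166.5·tan26.6° = 12.2 + 83.4 = 95.6 kN/m
FS = 95.6 / 35.2 = 2.715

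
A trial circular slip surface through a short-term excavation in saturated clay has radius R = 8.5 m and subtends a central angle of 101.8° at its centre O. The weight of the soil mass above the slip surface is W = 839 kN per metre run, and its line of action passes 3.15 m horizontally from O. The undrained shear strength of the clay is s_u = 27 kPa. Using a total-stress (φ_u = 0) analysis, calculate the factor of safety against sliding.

FS = 1.31

Taking moments about the centre O, the resisting moment is provided by the undrained shear strength acting along the arc:
Arc length L_a = R·θ = 8.5·(101.8°·π/180) = 8.5·1.7767 = 15.10 m
M_R = s_u·L_a·R = 27·15.10·8.5 = 3466.0 kN·m/m
M_D = W·d = 839·3.15 = 2642.8 kN·m/m
FS = M_R / M_D = 3466.0 / 2642.8 = 1.311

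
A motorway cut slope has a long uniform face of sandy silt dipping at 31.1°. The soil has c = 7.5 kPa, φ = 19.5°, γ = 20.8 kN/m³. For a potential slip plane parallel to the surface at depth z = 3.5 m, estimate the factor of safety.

FS = 0.82

For an infinite slope with a slip plane parallel to the surface (no pore pressure): FS = [c + γz cos²β tanφ] / [γz sinβ cosβ].
γz = 20.8·3.5 = 72.80 kN/m²
Numerator = 7.5 + 72.80·cos²31.1°·tan19.5° = 7.5 + 72.80·0.7332·0.3541 = 26.402 kPa
Denominator = 72.80·sin31.1°·cos31.1° = 72.80·0.5165·0.8563 = 32.199 kPa
FS = 26.402 / 32.199 = 0.820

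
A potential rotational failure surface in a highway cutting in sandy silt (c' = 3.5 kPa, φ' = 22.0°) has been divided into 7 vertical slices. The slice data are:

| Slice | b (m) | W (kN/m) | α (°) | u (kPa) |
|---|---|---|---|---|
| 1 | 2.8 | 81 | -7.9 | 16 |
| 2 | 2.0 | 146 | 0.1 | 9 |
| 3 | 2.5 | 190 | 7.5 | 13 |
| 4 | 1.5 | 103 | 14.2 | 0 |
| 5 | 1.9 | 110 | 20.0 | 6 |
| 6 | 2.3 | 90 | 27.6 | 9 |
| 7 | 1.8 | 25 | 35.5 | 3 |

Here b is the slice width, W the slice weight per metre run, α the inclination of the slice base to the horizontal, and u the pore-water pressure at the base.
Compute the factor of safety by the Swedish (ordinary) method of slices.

FS = 2.17

Ordinary method of slices: FS = Σ[c'·Δl_i + (W_i cosα_i − u_i·Δl_i)·tanφ'] / Σ W_i sinα_i, with Δl_i = b_i / cosα_i.
Slice 1: Δl = 2.8/cos(-7.9°) = 2.827 m; N'_1 = 81·cos(-7.9°) − 16·2.827 = 35.0; c'Δl = 9.89; W sinα = -11.1
Slice 2: Δl = 2.0/cos0.1° = 2.000 m; N'_2 = 146·cos0.1° − 9·2.000 = 128.0; c'Δl = 7.00; W sinα = 0.3
Slice 3: Δl = 2.5/cos7.5° = 2.522 m; N'_3 = 190·cos7.5° − 13·2.522 = 155.6; c'Δl = 8.83; W sinα = 24.8
Slice 4: Δl = 1.5/cos14.2° = 1.547 m; N'_4 = 103·cos14.2° − 0·1.547 = 99.9; c'Δl = 5.42; W sinα = 25.3
Slice 5: Δl = 1.9/cos20.0° = 2.022 m; N'_5 = 110·cos20.0° − 6·2.022 = 91.2; c'Δl = 7.08; W sinα = 37.6
Slice 6: Δl = 2.3/cos27.6° = 2.595 m; N'_6 = 90·cos27.6° − 9·2.595 = 56.4; c'Δl = 9.08; W sinα = 41.7
Slice 7: Δl = 1.8/cos35.5° = 2.211 m; N'_7 = 25·cos35.5° − 3·2.211 = 13.7; c'Δl = 7.74; W sinα = 14.5
Σc'Δl = 55.0 kN/m; ΣN' = 579.8 kN/m; ΣW sinα = 133.0 kN/m
Resisting = 55.0 + 579.8·tan22.0° = 55.0 + 234.3 = 289.3 kN/m
FS = 289.3 / 133.0 = 2.175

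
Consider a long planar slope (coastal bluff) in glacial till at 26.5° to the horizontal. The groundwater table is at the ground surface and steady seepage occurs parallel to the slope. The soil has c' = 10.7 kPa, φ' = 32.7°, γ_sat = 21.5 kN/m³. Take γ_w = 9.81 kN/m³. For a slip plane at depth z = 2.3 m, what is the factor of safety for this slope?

FS = 1.24

With seepage parallel to the slope and the water table at the surface, the effective normal stress on the slip plane uses the buoyant unit weight γ' = γ_sat − γ_w while the driving shear stress uses γ_sat:
FS = [c' + γ' z cos²β tanφ'] / [γ_sat z sinβ cosβ]
γ' = 21.5 − 9.81 = 11.69 kN/m³
Numerator = 10.7 + 11.69·2.3·cos²26.5°·tan32.7° = 10.7 + 11.69·2.3·0.8009·0.6420 = 24.525 kPa
Denominator = 21.5·2.3·sin26.5°·cos26.5° = 21.5·2.3·0.4462·0.8949 = 19.746 kPa
FS = 24.525 / 19.746 = 1.242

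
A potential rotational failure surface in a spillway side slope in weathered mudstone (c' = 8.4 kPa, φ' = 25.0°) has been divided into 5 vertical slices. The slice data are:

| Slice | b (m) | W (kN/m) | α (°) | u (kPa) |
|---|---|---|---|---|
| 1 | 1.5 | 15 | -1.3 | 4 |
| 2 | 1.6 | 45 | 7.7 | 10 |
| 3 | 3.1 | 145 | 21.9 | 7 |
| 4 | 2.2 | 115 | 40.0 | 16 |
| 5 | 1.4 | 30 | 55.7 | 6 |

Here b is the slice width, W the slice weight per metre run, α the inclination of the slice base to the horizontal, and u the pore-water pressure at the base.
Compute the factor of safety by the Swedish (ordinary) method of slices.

Ordinary method of slices: FS = Σ[c'·Δl_i + (W_i cosα_i − u_i·Δl_i)·tanφ'] / Σ W_i sinα_i, with Δl_i = b_i / cosα_i.
Slice 1: Δl = 1.5/cos(-1.3°) = 1.500 m; N'_1 = 15·cos(-1.3°) − 4·1.500 = 9.0; c'Δl = 12.60; W sinα = -0.3
Slice 2: Δl = 1.6/cos7.7° = 1.615 m; N'_2 = 45·cos7.7° − 10·1.615 = 28.4; c'Δl = 13.56; W sinα = 6.0
Slice 3: Δl = 3.1/cos21.9° = 3.341 m; N'_3 = 145·cos21.9° − 7·3.341 = 111.1; c'Δl = 28.07; W sinα = 54.1
Slice 4: Δl = 2.2/cos40.0° = 2.872 m; N'_4 = 115·cos40.0° − 16·2.872 = 42.1; c'Δl = 24.12; W sinα = 73.9
Slice 5: Δl = 1.4/cos55.7° = 2.484 m; N'_5 = 30·cos55.7° − 6·2.484 = 2.0; c'Δl = 20.87; W sinα = 24.8
Σc'Δl = 99.2 kN/m; ΣN' = 192.7 kN/m; ΣW sinα = 158.5 kN/m
Resisting = 99.2 + 192.7·tan25.0° = 99.2 + 89.9 = 189.1 kN/m
FS = 189.1 / 158.5 = 1.193

FS = 1.19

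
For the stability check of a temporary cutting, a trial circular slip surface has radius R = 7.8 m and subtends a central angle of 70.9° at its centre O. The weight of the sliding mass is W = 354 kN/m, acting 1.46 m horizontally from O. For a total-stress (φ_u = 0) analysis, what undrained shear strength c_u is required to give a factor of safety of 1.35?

c_u = 9.3 kPa

FS = c_u·L_a·R / (W·d), so c_u = FS·W·d / (L_a·R).
Arc length L_a = R·θ = 7.8·(70.9°·π/180) = 7.8·1.2374 = 9.65 m
c_u = 1.35·354·1.46 / (9.65·7.8) = 697.7 / 75.29 = 9.27 kPa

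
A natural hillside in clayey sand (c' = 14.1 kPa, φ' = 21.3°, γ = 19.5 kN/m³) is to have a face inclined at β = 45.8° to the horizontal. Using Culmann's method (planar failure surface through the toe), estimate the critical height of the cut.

Culmann's analysis gives the critical failure plane at α_cr = (β + φ')/2 = (45.8 + 21.3)/2 = 33.5°, and the critical height
H_c = (4c'/γ) · sinβ cosφ' / [1 − cos(β − φ')]
    = (4·14.1/19.5) · sin45.8°·cos21.3° / [1 − cos(24.5°)]
    = 2.892 · 0.7169·0.9317 / [1 − 0.9100]
    = 2.892 · 0.6679 / 0.0900
    = 21.46 m

H_c = 21.46 m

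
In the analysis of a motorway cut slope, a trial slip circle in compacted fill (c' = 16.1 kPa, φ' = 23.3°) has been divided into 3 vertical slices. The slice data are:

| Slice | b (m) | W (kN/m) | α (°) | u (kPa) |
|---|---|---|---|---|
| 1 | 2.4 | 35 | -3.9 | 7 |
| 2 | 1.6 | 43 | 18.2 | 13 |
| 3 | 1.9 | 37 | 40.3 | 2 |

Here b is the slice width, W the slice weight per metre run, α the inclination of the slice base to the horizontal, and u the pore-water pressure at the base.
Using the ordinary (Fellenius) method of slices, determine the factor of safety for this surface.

FS = 3.77

Ordinary method of slices: FS = Σ[c'·Δl_i + (W_i cosα_i − u_i·Δl_i)·tanφ'] / Σ W_i sinα_i, with Δl_i = b_i / cosα_i.
Slice 1: Δl = 2.4/cos(-3.9°) = 2.406 m; N'_1 = 35·cos(-3.9°) − 7·2.406 = 18.1; c'Δl = 38.73; W sinα = -2.4
Slice 2: Δl = 1.6/cos18.2° = 1.684 m; N'_2 = 43·cos18.2° − 13·1.684 = 19.0; c'Δl = 27.12; W sinα = 13.4
Slice 3: Δl = 1.9/cos40.3° = 2.491 m; N'_3 = 37·cos40.3° − 2·2.491 = 23.2; c'Δl = 40.11; W sinα = 23.9
Σc'Δl = 106.0 kN/m; ΣN' = 60.3 kN/m; ΣW sinα = 35.0 kN/m
Resisting = 106.0 + 60.3·tan23.3° = 106.0 + 26.0 = 131.9 kN/m
FS = 131.9 / 35.0 = 3.771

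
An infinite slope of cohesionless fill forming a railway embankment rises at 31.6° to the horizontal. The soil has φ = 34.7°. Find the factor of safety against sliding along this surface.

For a dry cohesionless infinite slope the factor of safety is FS = tanφ / tanβ.
FS = tan34.7° / tan31.6° = 0.6924 / 0.6152 = 1.126

FS = 1.13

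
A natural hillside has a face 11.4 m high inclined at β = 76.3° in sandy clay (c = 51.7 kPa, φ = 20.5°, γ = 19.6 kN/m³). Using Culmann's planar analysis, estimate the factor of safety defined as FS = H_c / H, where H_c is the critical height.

FS = 1.92

H_c = (4c/γ) · sinβ cosφ / [1 − cos(β − φ)]
    = (4·51.7/19.6) · sin76.3°·cos20.5° / [1 − cos55.8°]
    = 10.551 · 0.9100 / 0.4379 = 21.93 m
FS = H_c / H = 21.93 / 11.4 = 1.923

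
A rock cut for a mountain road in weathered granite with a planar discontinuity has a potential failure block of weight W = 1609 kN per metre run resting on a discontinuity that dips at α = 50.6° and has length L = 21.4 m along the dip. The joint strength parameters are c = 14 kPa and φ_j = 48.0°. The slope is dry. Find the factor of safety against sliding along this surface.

Resolving the block weight along and normal to the plane and applying the Mohr–Coulomb strength on the joint:
N' = W cosα = 1609·cos50.6° = 1021.3 kN/m
Driving force T = W sinα = 1609·sin50.6° = 1243.3 kN/m
Resisting force R = c·L + N'·tanφ_j = 14·21.4 + 1021.3·tan48.0° = 299.6 + 1134.2 = 1433.8 kN/m
FS = R / T = 1433.8 / 1243.3 = 1.153

FS = 1.15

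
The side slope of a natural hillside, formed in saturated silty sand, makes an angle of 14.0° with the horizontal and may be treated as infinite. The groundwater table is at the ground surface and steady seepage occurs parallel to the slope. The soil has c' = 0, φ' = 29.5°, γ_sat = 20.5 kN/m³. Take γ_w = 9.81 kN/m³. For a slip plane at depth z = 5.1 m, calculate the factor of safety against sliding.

FS = 1.18

With seepage parallel to the slope and the water table at the surface, the effective normal stress on the slip plane uses the buoyant unit weight γ' = γ_sat − γ_w while the driving shear stress uses γ_sat:
FS = [c' + γ' z cos²β tanφ'] / [γ_sat z sinβ cosβ]
(For c' = 0 this reduces to FS = (γ'/γ_sat)·tanφ'/tanβ.)
γ' = 20.5 − 9.81 = 10.69 kN/m³
Numerator = 0.0 + 10.69·5.1·cos²14.0°·tan29.5° = 0.0 + 10.69·5.1·0.9415·0.5658 = 29.040 kPa
Denominator = 20.5·5.1·sin14.0°·cos14.0° = 20.5·5.1·0.2419·0.9703 = 24.542 kPa
FS = 29.040 / 24.542 = 1.183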